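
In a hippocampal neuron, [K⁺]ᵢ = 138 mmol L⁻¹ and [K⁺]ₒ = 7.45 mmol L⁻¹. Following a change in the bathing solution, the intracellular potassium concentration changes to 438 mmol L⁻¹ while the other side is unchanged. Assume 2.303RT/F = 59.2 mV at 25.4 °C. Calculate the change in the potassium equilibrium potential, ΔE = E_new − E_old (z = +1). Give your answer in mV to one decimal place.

E_old = (59.2/1)·log₁₀(7.45/138) = -75.05 mV
E_new = (59.2/1)·log₁₀(7.45/438) = -104.74 mV
ΔE = -104.74 − (-75.05) = -29.69 mV

-29.7 mV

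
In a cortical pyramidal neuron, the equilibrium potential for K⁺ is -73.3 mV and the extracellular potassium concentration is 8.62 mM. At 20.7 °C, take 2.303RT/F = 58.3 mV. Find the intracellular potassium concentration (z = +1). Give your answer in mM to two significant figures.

160 mM

Nernst: E = (58.3/1) · log₁₀([out]/[in]), so log₁₀([out]/[in]) = -73.3 × 1 / 58.3 = -1.2573.
[out]/[in] = 10^(-1.2573) = 0.0553.
[in] = 8.62 / 0.0553 = 155.9 mM.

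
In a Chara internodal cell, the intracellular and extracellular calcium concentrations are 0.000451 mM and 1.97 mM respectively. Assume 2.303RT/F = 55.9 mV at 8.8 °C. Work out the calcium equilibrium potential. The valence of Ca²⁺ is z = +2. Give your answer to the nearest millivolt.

E = (55.9/z) · log₁₀([Ca²⁺]_out/[Ca²⁺]_in) with z = +2.
= (55.9/2) · log₁₀(1.97/0.000451) = 27.95 · log₁₀(4368)
= 27.95 · (3.6403) = 101.75 mV

102 mV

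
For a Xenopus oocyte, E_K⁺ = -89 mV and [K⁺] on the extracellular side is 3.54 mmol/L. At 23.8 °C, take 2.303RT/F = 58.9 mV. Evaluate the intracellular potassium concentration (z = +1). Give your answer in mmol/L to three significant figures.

Nernst: E = (58.9/1) · log₁₀([out]/[in]), so log₁₀([out]/[in]) = -89.0 × 1 / 58.9 = -1.5110.
[out]/[in] = 10^(-1.5110) = 0.03083.
[in] = 3.54 / 0.03083 = 114.8 mmol/L.

115 mmol/L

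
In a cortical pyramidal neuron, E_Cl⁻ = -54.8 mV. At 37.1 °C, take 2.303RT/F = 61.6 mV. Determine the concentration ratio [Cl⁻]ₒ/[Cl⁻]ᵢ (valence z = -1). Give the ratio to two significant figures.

log₁₀([out]/[in]) = E·z/(61.6) = -54.8 × -1 / 61.6 = 0.8896
[out]/[in] = 10^(0.8896) = 7.756

7.8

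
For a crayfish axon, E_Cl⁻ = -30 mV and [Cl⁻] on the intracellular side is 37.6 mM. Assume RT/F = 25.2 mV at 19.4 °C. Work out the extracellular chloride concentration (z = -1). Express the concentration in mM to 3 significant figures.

124 mM

Nernst: E = (25.2/-1) · ln([out]/[in]), so ln([out]/[in]) = -30.0 × -1 / 25.2 = 1.1905.
[out]/[in] = e^(1.1905) = 3.289.
[out] = 3.289 × 37.6 = 123.7 mM.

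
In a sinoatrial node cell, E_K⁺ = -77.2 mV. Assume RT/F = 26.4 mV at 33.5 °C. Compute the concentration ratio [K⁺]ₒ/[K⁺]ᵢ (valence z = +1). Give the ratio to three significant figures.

ln([out]/[in]) = E·z/(26.4) = -77.2 × 1 / 26.4 = -2.9242
[out]/[in] = e^(-2.9242) = 0.05371

0.0537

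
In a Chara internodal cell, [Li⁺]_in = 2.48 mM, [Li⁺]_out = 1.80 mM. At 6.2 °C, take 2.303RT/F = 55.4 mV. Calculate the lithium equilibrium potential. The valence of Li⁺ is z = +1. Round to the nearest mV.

E = (55.4/z) · log₁₀([Li⁺]_out/[Li⁺]_in) with z = +1.
= (55.4/1) · log₁₀(1.80/2.48) = 55.40 · log₁₀(0.7258)
= 55.40 · (-0.1392) = -7.71 mV

-8 mV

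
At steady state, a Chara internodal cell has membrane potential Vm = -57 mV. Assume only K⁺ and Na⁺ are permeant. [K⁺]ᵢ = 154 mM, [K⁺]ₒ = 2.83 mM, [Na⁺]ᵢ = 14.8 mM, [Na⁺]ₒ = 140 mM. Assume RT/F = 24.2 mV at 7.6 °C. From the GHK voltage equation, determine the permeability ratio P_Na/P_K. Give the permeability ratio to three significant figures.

Let α = P_Na/P_K. GHK: Vm = 24.2·ln[(Kₒ + α·Naₒ)/(Kᵢ + α·Naᵢ)].
e^(Vm/24.2) = e^(-57.0/24.2) = 0.094858
So 0.094858·(Kᵢ + α·Naᵢ) = Kₒ + α·Naₒ → α = (0.094858·154.0 − 2.83) / (140.0 − 0.094858·14.8)
α = (14.61 − 2.83) / (140.0 − 1.404) = 11.78/138.6 = 0.08498

0.0850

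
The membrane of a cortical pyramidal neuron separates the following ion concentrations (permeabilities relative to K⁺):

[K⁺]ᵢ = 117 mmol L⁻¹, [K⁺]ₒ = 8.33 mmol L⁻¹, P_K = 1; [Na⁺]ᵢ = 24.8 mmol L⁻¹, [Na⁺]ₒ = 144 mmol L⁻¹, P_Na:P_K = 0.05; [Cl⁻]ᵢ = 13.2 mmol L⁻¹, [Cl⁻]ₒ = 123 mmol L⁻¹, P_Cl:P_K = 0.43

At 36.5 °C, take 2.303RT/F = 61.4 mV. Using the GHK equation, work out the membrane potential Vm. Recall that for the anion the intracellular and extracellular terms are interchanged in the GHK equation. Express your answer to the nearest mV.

-56 mV

Vm = 61.4 · log₁₀[(Σ P·[cation]ₒ + Σ P·[anion]ᵢ) / (Σ P·[cation]ᵢ + Σ P·[anion]ₒ)]
Numerator = 1×8.33 + 0.05×144 + 0.43×13.2 = 21.21
Denominator = 1×117 + 0.05×24.8 + 0.43×123 = 171.1
Vm = 61.4 · log₁₀(0.12392) = 61.4 × (-0.9069) = -55.68 mV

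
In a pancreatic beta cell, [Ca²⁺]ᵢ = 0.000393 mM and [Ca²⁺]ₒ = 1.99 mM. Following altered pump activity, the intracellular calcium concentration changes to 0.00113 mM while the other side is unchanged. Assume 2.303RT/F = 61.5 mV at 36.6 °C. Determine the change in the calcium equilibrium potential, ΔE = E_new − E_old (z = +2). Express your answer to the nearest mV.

-14 mV

E_old = (61.5/2)·log₁₀(1.99/0.000393) = 113.91 mV
E_new = (61.5/2)·log₁₀(1.99/0.00113) = 99.81 mV
ΔE = 99.81 − (113.91) = -14.10 mV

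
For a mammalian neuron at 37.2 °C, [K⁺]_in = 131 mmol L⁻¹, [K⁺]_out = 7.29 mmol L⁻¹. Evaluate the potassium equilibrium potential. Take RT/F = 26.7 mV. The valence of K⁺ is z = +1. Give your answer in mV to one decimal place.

-77.1 mV

E = (26.7/z) · ln([K⁺]_out/[K⁺]_in) with z = +1.
= (26.7/1) · ln(7.29/131) = 26.70 · ln(0.05565)
= 26.70 · (-2.8887) = -77.13 mV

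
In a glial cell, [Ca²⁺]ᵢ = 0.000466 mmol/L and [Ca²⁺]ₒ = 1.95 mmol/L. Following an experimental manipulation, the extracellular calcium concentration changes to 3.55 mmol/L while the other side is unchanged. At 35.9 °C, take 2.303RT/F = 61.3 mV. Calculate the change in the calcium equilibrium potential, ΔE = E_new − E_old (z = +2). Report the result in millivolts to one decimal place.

E_old = (61.3/2)·log₁₀(1.95/0.000466) = 111.00 mV
E_new = (61.3/2)·log₁₀(3.55/0.000466) = 118.98 mV
ΔE = 118.98 − (111.00) = 7.97 mV

8.0 mV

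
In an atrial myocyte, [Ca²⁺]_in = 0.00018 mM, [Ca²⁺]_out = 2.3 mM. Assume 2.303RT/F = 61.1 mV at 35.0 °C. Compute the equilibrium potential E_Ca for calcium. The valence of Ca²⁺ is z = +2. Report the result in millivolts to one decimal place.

E = (61.1/z) · log₁₀([Ca²⁺]_out/[Ca²⁺]_in) with z = +2.
= (61.1/2) · log₁₀(2.3/0.00018) = 30.55 · log₁₀(1.278e+04)
= 30.55 · (4.1065) = 125.45 mV

125.5 mV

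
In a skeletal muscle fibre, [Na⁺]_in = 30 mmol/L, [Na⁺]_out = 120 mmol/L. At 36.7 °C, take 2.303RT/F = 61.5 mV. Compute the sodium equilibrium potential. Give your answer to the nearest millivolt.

37 mV

E = (61.5/z) · log₁₀([Na⁺]_out/[Na⁺]_in) with z = +1.
= (61.5/1) · log₁₀(120/30) = 61.50 · log₁₀(4)
= 61.50 · (0.6021) = 37.03 mV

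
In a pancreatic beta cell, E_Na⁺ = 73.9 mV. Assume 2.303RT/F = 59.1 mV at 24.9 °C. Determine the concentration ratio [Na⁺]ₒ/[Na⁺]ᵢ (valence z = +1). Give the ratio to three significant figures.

log₁₀([out]/[in]) = E·z/(59.1) = 73.9 × 1 / 59.1 = 1.2504
[out]/[in] = 10^(1.2504) = 17.8

17.8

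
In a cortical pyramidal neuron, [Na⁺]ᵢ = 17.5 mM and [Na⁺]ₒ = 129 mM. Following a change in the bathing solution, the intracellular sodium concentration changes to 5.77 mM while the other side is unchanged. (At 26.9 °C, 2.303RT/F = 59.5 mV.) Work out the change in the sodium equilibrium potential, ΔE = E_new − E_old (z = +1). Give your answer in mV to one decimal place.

E_old = (59.5/1)·log₁₀(129/17.5) = 51.62 mV
E_new = (59.5/1)·log₁₀(129/5.77) = 80.29 mV
ΔE = 80.29 − (51.62) = 28.67 mV

28.7 mV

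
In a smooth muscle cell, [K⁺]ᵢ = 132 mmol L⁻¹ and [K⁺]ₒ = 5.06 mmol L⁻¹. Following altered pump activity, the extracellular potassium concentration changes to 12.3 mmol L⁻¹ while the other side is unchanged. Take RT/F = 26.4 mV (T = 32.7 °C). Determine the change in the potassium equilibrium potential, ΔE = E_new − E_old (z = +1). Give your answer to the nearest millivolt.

23 mV

E_old = (26.4/1)·ln(5.06/132) = -86.10 mV
E_new = (26.4/1)·ln(12.3/132) = -62.65 mV
ΔE = -62.65 − (-86.10) = 23.45 mV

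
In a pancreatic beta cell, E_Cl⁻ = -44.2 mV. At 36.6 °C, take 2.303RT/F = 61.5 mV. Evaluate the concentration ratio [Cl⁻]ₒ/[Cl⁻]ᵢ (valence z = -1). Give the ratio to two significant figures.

5.2

log₁₀([out]/[in]) = E·z/(61.5) = -44.2 × -1 / 61.5 = 0.7187
[out]/[in] = 10^(0.7187) = 5.232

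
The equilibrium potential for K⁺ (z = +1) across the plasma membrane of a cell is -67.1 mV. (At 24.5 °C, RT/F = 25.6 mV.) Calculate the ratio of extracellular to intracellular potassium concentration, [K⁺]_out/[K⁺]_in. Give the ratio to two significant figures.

ln([out]/[in]) = E·z/(25.6) = -67.1 × 1 / 25.6 = -2.6211
[out]/[in] = e^(-2.6211) = 0.07272

0.073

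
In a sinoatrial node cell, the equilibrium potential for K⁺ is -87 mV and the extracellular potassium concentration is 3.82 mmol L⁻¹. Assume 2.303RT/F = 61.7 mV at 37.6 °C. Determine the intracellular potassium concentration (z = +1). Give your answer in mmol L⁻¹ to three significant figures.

98.2 mmol L⁻¹

Nernst: E = (61.7/1) · log₁₀([out]/[in]), so log₁₀([out]/[in]) = -87.0 × 1 / 61.7 = -1.4100.
[out]/[in] = 10^(-1.4100) = 0.0389.
[in] = 3.82 / 0.0389 = 98.2 mmol L⁻¹.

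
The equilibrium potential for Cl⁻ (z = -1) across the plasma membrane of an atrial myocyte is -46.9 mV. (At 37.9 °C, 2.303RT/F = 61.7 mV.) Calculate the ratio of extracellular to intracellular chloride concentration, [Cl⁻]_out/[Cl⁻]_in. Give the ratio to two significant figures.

log₁₀([out]/[in]) = E·z/(61.7) = -46.9 × -1 / 61.7 = 0.7601
[out]/[in] = 10^(0.7601) = 5.756

5.8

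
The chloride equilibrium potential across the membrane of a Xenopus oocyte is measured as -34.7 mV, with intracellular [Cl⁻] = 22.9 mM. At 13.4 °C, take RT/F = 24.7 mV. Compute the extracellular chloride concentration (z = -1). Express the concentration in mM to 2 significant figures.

Nernst: E = (24.7/-1) · ln([out]/[in]), so ln([out]/[in]) = -34.7 × -1 / 24.7 = 1.4049.
[out]/[in] = e^(1.4049) = 4.075.
[out] = 4.075 × 22.9 = 93.32 mM.

93 mM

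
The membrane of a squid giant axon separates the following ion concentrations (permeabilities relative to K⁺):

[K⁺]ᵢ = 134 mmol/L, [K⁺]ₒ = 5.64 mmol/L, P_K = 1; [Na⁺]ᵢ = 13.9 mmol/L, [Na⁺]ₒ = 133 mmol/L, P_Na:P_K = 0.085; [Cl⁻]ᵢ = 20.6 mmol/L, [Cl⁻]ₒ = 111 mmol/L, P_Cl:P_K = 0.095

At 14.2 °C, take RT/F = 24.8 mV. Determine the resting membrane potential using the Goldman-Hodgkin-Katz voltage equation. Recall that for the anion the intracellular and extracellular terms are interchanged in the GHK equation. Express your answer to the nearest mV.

-51 mV

Vm = 24.8 · ln[(Σ P·[cation]ₒ + Σ P·[anion]ᵢ) / (Σ P·[cation]ᵢ + Σ P·[anion]ₒ)]
Numerator = 1×5.64 + 0.085×133 + 0.095×20.6 = 18.9
Denominator = 1×134 + 0.085×13.9 + 0.095×111 = 145.7
Vm = 24.8 · ln(0.12971) = 24.8 × (-2.0425) = -50.65 mV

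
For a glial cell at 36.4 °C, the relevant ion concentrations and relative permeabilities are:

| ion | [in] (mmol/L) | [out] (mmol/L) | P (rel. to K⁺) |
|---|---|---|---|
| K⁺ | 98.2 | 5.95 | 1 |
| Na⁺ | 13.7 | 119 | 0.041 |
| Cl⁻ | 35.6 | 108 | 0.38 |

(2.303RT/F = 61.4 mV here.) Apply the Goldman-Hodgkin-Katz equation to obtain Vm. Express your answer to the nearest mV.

-47 mV

Vm = 61.4 · log₁₀[(Σ P·[cation]ₒ + Σ P·[anion]ᵢ) / (Σ P·[cation]ᵢ + Σ P·[anion]ₒ)]
Numerator = 1×5.95 + 0.041×119 + 0.38×35.6 = 24.36
Denominator = 1×98.2 + 0.041×13.7 + 0.38×108 = 139.8
Vm = 61.4 · log₁₀(0.17423) = 61.4 × (-0.7589) = -46.60 mV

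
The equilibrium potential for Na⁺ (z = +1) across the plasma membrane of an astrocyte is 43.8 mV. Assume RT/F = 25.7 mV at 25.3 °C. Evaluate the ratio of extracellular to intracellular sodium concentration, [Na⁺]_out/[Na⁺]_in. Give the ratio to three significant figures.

5.50

ln([out]/[in]) = E·z/(25.7) = 43.8 × 1 / 25.7 = 1.7043
[out]/[in] = e^(1.7043) = 5.497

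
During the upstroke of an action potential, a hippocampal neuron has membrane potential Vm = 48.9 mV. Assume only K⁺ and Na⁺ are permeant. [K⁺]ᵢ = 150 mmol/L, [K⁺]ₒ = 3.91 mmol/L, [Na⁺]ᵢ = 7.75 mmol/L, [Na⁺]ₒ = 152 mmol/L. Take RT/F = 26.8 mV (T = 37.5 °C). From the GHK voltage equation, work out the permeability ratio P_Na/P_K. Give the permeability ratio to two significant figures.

8.9

Let α = P_Na/P_K. GHK: Vm = 26.8·ln[(Kₒ + α·Naₒ)/(Kᵢ + α·Naᵢ)].
e^(Vm/26.8) = e^(48.9/26.8) = 6.2005
So 6.2005·(Kᵢ + α·Naᵢ) = Kₒ + α·Naₒ → α = (6.2005·150.0 − 3.91) / (152.0 − 6.2005·7.75)
α = (930.1 − 3.91) / (152.0 − 48.05) = 926.2/103.9 = 8.91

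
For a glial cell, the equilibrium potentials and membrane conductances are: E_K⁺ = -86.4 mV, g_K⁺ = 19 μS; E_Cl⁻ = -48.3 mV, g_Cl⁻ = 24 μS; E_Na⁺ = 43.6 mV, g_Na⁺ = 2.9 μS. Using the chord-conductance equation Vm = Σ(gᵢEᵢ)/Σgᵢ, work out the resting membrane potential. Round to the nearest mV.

-58 mV

Σ gᵢEᵢ = 19·(-86.4) + 24·(-48.3) + 2.9·(43.6) = -2674.36
Σ gᵢ = 19 + 24 + 2.9 = 45.9
Vm = -2674.36 / 45.9 = -58.26 mV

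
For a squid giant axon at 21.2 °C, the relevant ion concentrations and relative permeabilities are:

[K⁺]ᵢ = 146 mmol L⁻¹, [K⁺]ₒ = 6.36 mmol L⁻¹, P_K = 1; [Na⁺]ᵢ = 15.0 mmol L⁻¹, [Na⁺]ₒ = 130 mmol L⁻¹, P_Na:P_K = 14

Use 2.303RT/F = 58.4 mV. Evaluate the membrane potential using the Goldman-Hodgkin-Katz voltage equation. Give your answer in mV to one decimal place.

41.5 mV

Vm = 58.4 · log₁₀[(Σ P·[cation]ₒ + Σ P·[anion]ᵢ) / (Σ P·[cation]ᵢ + Σ P·[anion]ₒ)]
Numerator = 1×6.36 + 14×130 = 1826
Denominator = 1×146 + 14×15.0 = 356
Vm = 58.4 · log₁₀(5.1302) = 58.4 × (0.7101) = 41.47 mV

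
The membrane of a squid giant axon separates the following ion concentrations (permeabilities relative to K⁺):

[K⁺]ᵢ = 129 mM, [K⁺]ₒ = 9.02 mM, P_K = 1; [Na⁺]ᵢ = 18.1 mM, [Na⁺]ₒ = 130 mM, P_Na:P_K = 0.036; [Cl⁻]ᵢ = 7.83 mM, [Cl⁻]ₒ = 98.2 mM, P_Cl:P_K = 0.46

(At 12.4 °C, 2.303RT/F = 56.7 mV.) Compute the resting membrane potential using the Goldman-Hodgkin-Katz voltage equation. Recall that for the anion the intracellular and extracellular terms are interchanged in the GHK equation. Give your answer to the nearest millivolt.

Vm = 56.7 · log₁₀[(Σ P·[cation]ₒ + Σ P·[anion]ᵢ) / (Σ P·[cation]ᵢ + Σ P·[anion]ₒ)]
Numerator = 1×9.02 + 0.036×130 + 0.46×7.83 = 17.3
Denominator = 1×129 + 0.036×18.1 + 0.46×98.2 = 174.8
Vm = 56.7 · log₁₀(0.098967) = 56.7 × (-1.0045) = -56.96 mV

-57 mV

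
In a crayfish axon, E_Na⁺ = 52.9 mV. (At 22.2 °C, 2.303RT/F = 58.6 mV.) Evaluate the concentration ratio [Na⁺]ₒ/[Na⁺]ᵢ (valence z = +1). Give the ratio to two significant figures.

log₁₀([out]/[in]) = E·z/(58.6) = 52.9 × 1 / 58.6 = 0.9027
[out]/[in] = 10^(0.9027) = 7.993

8.0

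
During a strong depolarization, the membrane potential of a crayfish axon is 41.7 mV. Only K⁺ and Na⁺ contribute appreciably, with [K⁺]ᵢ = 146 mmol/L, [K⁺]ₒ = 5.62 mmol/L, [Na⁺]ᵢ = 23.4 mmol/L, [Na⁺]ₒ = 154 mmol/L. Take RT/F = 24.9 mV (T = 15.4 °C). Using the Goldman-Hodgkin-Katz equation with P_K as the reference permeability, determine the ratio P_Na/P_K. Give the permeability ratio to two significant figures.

Let α = P_Na/P_K. GHK: Vm = 24.9·ln[(Kₒ + α·Naₒ)/(Kᵢ + α·Naᵢ)].
e^(Vm/24.9) = e^(41.7/24.9) = 5.3372
So 5.3372·(Kᵢ + α·Naᵢ) = Kₒ + α·Naₒ → α = (5.3372·146.0 − 5.62) / (154.0 − 5.3372·23.4)
α = (779.2 − 5.62) / (154.0 − 124.9) = 773.6/29.11 = 26.58

27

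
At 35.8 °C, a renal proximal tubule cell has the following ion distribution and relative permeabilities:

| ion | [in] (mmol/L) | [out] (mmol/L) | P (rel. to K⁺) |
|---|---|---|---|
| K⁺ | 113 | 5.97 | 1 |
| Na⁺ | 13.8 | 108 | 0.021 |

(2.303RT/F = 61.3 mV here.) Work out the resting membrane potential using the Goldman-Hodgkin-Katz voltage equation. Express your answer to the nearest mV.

Vm = 61.3 · log₁₀[(Σ P·[cation]ₒ + Σ P·[anion]ᵢ) / (Σ P·[cation]ᵢ + Σ P·[anion]ₒ)]
Numerator = 1×5.97 + 0.021×108 = 8.238
Denominator = 1×113 + 0.021×13.8 = 113.3
Vm = 61.3 · log₁₀(0.072716) = 61.3 × (-1.1384) = -69.78 mV

-70 mV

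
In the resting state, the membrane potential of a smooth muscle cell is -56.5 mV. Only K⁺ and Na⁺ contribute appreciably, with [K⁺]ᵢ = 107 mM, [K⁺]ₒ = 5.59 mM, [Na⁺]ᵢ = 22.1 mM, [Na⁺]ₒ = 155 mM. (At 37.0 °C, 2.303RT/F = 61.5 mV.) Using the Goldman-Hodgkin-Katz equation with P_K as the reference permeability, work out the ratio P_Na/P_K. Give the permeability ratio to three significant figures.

Let α = P_Na/P_K. GHK: Vm = 61.5·log₁₀[(Kₒ + α·Naₒ)/(Kᵢ + α·Naᵢ)].
10^(Vm/61.5) = 10^(-56.5/61.5) = 0.12059
So 0.12059·(Kᵢ + α·Naᵢ) = Kₒ + α·Naₒ → α = (0.12059·107.0 − 5.59) / (155.0 − 0.12059·22.1)
α = (12.9 − 5.59) / (155.0 − 2.665) = 7.313/152.3 = 0.048

0.0480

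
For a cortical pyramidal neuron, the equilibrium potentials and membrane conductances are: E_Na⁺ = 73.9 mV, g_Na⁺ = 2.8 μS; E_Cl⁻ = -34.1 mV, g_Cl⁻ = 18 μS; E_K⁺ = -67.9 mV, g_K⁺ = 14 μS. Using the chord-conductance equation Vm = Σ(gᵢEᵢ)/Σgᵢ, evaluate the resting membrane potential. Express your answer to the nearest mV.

-39 mV

Σ gᵢEᵢ = 2.8·(73.9) + 18·(-34.1) + 14·(-67.9) = -1357.48
Σ gᵢ = 2.8 + 18 + 14 = 34.8
Vm = -1357.48 / 34.8 = -39.01 mV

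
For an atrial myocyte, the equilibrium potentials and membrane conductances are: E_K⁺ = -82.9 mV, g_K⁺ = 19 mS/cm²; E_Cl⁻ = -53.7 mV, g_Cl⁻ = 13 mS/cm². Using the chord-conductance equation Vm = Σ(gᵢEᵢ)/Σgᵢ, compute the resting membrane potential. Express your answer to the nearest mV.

Σ gᵢEᵢ = 19·(-82.9) + 13·(-53.7) = -2273.20
Σ gᵢ = 19 + 13 = 32
Vm = -2273.20 / 32 = -71.04 mV

-71 mV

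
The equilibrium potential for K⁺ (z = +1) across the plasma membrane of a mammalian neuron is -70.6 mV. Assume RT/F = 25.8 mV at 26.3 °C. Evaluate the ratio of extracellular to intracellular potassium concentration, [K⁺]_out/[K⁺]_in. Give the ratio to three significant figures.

ln([out]/[in]) = E·z/(25.8) = -70.6 × 1 / 25.8 = -2.7364
[out]/[in] = e^(-2.7364) = 0.0648

0.0648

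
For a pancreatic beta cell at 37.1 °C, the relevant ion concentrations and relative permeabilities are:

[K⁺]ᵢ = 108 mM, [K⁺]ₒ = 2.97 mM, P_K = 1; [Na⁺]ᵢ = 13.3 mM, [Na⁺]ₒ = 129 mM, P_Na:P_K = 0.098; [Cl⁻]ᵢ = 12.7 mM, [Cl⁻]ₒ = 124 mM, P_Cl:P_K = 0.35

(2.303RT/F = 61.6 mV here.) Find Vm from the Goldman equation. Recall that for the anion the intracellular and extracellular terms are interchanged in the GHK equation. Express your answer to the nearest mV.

-54 mV

Vm = 61.6 · log₁₀[(Σ P·[cation]ₒ + Σ P·[anion]ᵢ) / (Σ P·[cation]ᵢ + Σ P·[anion]ₒ)]
Numerator = 1×2.97 + 0.098×129 + 0.35×12.7 = 20.06
Denominator = 1×108 + 0.098×13.3 + 0.35×124 = 152.7
Vm = 61.6 · log₁₀(0.13135) = 61.6 × (-0.8816) = -54.31 mV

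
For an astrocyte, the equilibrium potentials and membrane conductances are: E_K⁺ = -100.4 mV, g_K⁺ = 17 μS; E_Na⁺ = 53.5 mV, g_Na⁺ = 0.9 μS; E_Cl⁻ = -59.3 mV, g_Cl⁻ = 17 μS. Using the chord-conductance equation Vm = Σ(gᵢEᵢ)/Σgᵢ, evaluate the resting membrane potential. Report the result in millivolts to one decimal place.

-76.4 mV

Σ gᵢEᵢ = 17·(-100.4) + 0.9·(53.5) + 17·(-59.3) = -2666.75
Σ gᵢ = 17 + 0.9 + 17 = 34.9
Vm = -2666.75 / 34.9 = -76.41 mV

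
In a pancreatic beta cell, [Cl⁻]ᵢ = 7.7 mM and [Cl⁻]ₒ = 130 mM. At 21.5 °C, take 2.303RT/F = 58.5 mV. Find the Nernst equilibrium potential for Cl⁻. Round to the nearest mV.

-72 mV

E = (58.5/z) · log₁₀([Cl⁻]_out/[Cl⁻]_in) with z = -1.
For an anion, dividing by z = -1 reverses the sign.
= (58.5/-1) · log₁₀(130/7.7) = -58.50 · log₁₀(16.88)
= -58.50 · (1.2275) = -71.81 mV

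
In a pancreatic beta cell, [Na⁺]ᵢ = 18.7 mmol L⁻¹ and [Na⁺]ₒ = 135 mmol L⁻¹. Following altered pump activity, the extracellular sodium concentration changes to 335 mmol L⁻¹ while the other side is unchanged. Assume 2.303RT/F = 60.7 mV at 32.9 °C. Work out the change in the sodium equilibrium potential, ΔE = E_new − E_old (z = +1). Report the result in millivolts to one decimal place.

E_old = (60.7/1)·log₁₀(135/18.7) = 52.11 mV
E_new = (60.7/1)·log₁₀(335/18.7) = 76.07 mV
ΔE = 76.07 − (52.11) = 23.96 mV

24.0 mV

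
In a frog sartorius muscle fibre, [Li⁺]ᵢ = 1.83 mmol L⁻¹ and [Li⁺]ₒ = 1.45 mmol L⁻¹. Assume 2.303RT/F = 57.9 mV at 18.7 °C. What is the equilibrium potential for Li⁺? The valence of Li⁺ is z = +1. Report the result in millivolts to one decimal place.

-5.9 mV

E = (57.9/z) · log₁₀([Li⁺]_out/[Li⁺]_in) with z = +1.
= (57.9/1) · log₁₀(1.45/1.83) = 57.90 · log₁₀(0.7923)
= 57.90 · (-0.1011) = -5.85 mV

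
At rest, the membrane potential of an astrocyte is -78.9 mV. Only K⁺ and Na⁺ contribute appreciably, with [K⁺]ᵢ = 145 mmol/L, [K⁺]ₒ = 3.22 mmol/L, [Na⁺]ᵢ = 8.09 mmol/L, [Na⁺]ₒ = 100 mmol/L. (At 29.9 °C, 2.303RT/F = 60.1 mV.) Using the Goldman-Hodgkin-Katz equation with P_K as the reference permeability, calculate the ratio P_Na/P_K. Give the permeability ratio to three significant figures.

Let α = P_Na/P_K. GHK: Vm = 60.1·log₁₀[(Kₒ + α·Naₒ)/(Kᵢ + α·Naᵢ)].
10^(Vm/60.1) = 10^(-78.9/60.1) = 0.048662
So 0.048662·(Kᵢ + α·Naᵢ) = Kₒ + α·Naₒ → α = (0.048662·145.0 − 3.22) / (100.0 − 0.048662·8.09)
α = (7.056 − 3.22) / (100.0 − 0.3937) = 3.836/99.61 = 0.03851

0.0385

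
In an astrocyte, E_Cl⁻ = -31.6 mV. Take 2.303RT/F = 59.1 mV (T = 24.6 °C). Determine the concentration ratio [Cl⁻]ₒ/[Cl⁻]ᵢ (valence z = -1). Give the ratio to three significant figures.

3.43

log₁₀([out]/[in]) = E·z/(59.1) = -31.6 × -1 / 59.1 = 0.5347
[out]/[in] = 10^(0.5347) = 3.425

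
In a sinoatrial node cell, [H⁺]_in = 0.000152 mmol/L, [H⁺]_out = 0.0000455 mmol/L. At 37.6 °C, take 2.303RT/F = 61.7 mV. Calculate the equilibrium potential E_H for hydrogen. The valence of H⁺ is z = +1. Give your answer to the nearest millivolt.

-32 mV

E = (61.7/z) · log₁₀([H⁺]_out/[H⁺]_in) with z = +1.
= (61.7/1) · log₁₀(0.0000455/0.000152) = 61.70 · log₁₀(0.2993)
= 61.70 · (-0.5238) = -32.32 mV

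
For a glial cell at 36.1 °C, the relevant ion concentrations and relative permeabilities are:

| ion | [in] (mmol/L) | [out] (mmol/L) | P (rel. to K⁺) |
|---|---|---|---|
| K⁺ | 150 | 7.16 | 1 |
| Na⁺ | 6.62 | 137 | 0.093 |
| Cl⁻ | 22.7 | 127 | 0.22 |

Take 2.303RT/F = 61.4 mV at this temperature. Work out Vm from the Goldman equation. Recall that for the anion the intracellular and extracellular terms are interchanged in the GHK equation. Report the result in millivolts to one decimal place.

-52.5 mV

Vm = 61.4 · log₁₀[(Σ P·[cation]ₒ + Σ P·[anion]ᵢ) / (Σ P·[cation]ᵢ + Σ P·[anion]ₒ)]
Numerator = 1×7.16 + 0.093×137 + 0.22×22.7 = 24.89
Denominator = 1×150 + 0.093×6.62 + 0.22×127 = 178.6
Vm = 61.4 · log₁₀(0.13942) = 61.4 × (-0.8557) = -52.54 mV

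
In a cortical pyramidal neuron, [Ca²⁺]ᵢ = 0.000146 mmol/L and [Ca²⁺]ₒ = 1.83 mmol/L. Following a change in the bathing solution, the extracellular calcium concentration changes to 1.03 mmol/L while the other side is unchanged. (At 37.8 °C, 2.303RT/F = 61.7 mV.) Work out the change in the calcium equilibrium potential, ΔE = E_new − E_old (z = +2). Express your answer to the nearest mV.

-8 mV

E_old = (61.7/2)·log₁₀(1.83/0.000146) = 126.43 mV
E_new = (61.7/2)·log₁₀(1.03/0.000146) = 118.73 mV
ΔE = 118.73 − (126.43) = -7.70 mV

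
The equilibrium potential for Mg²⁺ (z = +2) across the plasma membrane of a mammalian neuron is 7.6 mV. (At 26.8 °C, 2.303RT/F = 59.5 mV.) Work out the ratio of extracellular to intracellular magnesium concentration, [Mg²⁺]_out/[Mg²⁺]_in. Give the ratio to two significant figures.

log₁₀([out]/[in]) = E·z/(59.5) = 7.6 × 2 / 59.5 = 0.2555
[out]/[in] = 10^(0.2555) = 1.801

1.8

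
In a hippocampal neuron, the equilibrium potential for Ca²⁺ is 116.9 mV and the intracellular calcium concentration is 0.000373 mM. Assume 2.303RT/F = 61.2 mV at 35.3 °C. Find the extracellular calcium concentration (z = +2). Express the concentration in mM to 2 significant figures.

2.5 mM

Nernst: E = (61.2/2) · log₁₀([out]/[in]), so log₁₀([out]/[in]) = 116.9 × 2 / 61.2 = 3.8203.
[out]/[in] = 10^(3.8203) = 6611.
[out] = 6611 × 0.000373 = 2.466 mM.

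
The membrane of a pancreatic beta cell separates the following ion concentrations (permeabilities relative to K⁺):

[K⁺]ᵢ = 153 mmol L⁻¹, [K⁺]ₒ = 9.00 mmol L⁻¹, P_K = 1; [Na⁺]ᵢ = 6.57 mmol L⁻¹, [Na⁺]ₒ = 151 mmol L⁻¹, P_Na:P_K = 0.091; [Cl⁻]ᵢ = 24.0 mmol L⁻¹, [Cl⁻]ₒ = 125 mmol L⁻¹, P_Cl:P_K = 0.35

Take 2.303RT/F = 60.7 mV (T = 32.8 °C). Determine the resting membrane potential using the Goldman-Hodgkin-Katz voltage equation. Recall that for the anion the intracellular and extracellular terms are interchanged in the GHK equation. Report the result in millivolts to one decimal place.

-48.7 mV

Vm = 60.7 · log₁₀[(Σ P·[cation]ₒ + Σ P·[anion]ᵢ) / (Σ P·[cation]ᵢ + Σ P·[anion]ₒ)]
Numerator = 1×9.00 + 0.091×151 + 0.35×24.0 = 31.14
Denominator = 1×153 + 0.091×6.57 + 0.35×125 = 197.3
Vm = 60.7 · log₁₀(0.1578) = 60.7 × (-0.8019) = -48.68 mV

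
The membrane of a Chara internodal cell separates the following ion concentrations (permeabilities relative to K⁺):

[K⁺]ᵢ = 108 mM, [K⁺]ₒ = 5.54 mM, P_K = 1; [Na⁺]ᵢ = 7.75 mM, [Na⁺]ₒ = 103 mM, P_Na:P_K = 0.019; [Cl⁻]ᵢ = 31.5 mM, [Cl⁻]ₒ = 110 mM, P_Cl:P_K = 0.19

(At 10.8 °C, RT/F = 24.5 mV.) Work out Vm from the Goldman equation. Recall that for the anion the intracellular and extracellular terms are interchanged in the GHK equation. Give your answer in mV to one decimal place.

-55.3 mV

Vm = 24.5 · ln[(Σ P·[cation]ₒ + Σ P·[anion]ᵢ) / (Σ P·[cation]ᵢ + Σ P·[anion]ₒ)]
Numerator = 1×5.54 + 0.019×103 + 0.19×31.5 = 13.48
Denominator = 1×108 + 0.019×7.75 + 0.19×110 = 129
Vm = 24.5 · ln(0.10447) = 24.5 × (-2.2588) = -55.34 mV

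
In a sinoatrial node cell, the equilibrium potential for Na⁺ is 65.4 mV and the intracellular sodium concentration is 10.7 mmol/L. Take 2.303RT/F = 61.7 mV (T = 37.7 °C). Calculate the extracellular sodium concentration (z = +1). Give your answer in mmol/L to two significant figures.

120 mmol/L

Nernst: E = (61.7/1) · log₁₀([out]/[in]), so log₁₀([out]/[in]) = 65.4 × 1 / 61.7 = 1.0600.
[out]/[in] = 10^(1.0600) = 11.48.
[out] = 11.48 × 10.7 = 122.8 mmol/L.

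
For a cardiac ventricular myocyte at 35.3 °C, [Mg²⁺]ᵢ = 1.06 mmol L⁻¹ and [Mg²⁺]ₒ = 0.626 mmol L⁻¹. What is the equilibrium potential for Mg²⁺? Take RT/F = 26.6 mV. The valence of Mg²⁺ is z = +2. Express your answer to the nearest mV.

E = (26.6/z) · ln([Mg²⁺]_out/[Mg²⁺]_in) with z = +2.
= (26.6/2) · ln(0.626/1.06) = 13.30 · ln(0.5906)
= 13.30 · (-0.5267) = -7.00 mV

-7 mV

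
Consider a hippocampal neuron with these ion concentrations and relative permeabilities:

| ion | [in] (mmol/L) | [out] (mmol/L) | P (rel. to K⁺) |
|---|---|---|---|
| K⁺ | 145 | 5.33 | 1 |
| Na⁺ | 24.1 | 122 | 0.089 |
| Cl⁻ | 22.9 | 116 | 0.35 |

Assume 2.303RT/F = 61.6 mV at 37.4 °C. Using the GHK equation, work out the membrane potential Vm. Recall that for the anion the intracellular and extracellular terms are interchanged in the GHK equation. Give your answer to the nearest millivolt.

-55 mV

Vm = 61.6 · log₁₀[(Σ P·[cation]ₒ + Σ P·[anion]ᵢ) / (Σ P·[cation]ᵢ + Σ P·[anion]ₒ)]
Numerator = 1×5.33 + 0.089×122 + 0.35×22.9 = 24.2
Denominator = 1×145 + 0.089×24.1 + 0.35×116 = 187.7
Vm = 61.6 · log₁₀(0.12891) = 61.6 × (-0.8897) = -54.81 mV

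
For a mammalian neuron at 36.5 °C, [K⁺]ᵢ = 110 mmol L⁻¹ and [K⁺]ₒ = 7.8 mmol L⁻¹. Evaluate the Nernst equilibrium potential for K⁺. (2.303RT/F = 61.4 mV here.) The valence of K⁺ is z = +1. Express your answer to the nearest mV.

E = (61.4/z) · log₁₀([K⁺]_out/[K⁺]_in) with z = +1.
= (61.4/1) · log₁₀(7.8/110) = 61.40 · log₁₀(0.07091)
= 61.40 · (-1.1493) = -70.57 mV

-71 mV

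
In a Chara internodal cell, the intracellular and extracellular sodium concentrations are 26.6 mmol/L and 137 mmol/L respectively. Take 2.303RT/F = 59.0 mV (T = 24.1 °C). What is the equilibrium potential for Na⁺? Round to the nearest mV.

E = (59.0/z) · log₁₀([Na⁺]_out/[Na⁺]_in) with z = +1.
= (59.0/1) · log₁₀(137/26.6) = 59.00 · log₁₀(5.15)
= 59.00 · (0.7118) = 42.00 mV

42 mV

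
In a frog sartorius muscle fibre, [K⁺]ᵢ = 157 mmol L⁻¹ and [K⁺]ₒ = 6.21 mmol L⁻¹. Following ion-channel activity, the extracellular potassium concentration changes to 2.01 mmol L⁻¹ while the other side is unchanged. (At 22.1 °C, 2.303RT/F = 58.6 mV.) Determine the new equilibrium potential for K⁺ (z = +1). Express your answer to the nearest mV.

After the shift: [K⁺]_out = 2.01, [K⁺]_in = 157 mmol L⁻¹.
E_new = (58.6/1)·log₁₀(2.01/157) = 58.60 · (-1.8927) = -110.91 mV

-111 mV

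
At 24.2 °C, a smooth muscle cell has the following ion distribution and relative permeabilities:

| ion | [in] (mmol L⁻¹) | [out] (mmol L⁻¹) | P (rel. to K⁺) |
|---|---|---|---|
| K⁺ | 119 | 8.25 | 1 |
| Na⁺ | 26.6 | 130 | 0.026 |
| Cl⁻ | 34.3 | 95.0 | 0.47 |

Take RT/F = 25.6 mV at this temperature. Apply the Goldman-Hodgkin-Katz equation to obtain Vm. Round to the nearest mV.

Vm = 25.6 · ln[(Σ P·[cation]ₒ + Σ P·[anion]ᵢ) / (Σ P·[cation]ᵢ + Σ P·[anion]ₒ)]
Numerator = 1×8.25 + 0.026×130 + 0.47×34.3 = 27.75
Denominator = 1×119 + 0.026×26.6 + 0.47×95.0 = 164.3
Vm = 25.6 · ln(0.16886) = 25.6 × (-1.7787) = -45.53 mV

-46 mV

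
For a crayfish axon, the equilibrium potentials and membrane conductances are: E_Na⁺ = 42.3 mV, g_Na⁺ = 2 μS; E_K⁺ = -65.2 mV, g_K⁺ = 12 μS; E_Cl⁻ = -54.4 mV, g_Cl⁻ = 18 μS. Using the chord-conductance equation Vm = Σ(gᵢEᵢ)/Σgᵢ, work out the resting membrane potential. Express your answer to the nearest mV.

-52 mV

Σ gᵢEᵢ = 2·(42.3) + 12·(-65.2) + 18·(-54.4) = -1677.00
Σ gᵢ = 2 + 12 + 18 = 32
Vm = -1677.00 / 32 = -52.41 mV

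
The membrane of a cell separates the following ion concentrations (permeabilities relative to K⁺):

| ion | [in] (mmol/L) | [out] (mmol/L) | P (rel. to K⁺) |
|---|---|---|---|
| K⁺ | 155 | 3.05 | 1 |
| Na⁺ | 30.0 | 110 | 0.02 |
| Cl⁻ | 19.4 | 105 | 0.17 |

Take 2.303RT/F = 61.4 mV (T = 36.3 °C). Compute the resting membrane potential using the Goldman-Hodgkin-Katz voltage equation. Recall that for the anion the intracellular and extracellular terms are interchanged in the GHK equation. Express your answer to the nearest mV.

Vm = 61.4 · log₁₀[(Σ P·[cation]ₒ + Σ P·[anion]ᵢ) / (Σ P·[cation]ᵢ + Σ P·[anion]ₒ)]
Numerator = 1×3.05 + 0.02×110 + 0.17×19.4 = 8.548
Denominator = 1×155 + 0.02×30.0 + 0.17×105 = 173.4
Vm = 61.4 · log₁₀(0.049282) = 61.4 × (-1.3073) = -80.27 mV

-80 mV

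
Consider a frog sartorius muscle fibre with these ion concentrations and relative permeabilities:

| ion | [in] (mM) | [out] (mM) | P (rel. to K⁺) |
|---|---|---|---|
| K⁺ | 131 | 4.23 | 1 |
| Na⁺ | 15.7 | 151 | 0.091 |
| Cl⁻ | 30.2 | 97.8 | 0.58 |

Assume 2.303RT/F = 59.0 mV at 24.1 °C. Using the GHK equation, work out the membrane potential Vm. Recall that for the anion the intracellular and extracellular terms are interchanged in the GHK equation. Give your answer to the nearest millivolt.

-43 mV

Vm = 59.0 · log₁₀[(Σ P·[cation]ₒ + Σ P·[anion]ᵢ) / (Σ P·[cation]ᵢ + Σ P·[anion]ₒ)]
Numerator = 1×4.23 + 0.091×151 + 0.58×30.2 = 35.49
Denominator = 1×131 + 0.091×15.7 + 0.58×97.8 = 189.2
Vm = 59.0 · log₁₀(0.18761) = 59.0 × (-0.7267) = -42.88 mV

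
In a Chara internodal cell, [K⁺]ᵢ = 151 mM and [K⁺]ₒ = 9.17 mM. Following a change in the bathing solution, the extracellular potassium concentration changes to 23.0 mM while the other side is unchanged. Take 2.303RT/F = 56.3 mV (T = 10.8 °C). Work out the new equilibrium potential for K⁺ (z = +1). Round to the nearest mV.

-46 mV

After the shift: [K⁺]_out = 23.0, [K⁺]_in = 151 mM.
E_new = (56.3/1)·log₁₀(23.0/151) = 56.30 · (-0.8172) = -46.01 mV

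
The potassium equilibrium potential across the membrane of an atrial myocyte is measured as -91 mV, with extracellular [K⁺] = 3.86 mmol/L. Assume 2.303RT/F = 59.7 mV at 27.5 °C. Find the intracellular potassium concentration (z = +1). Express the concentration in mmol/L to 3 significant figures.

129 mmol/L

Nernst: E = (59.7/1) · log₁₀([out]/[in]), so log₁₀([out]/[in]) = -91.0 × 1 / 59.7 = -1.5243.
[out]/[in] = 10^(-1.5243) = 0.0299.
[in] = 3.86 / 0.0299 = 129.1 mmol/L.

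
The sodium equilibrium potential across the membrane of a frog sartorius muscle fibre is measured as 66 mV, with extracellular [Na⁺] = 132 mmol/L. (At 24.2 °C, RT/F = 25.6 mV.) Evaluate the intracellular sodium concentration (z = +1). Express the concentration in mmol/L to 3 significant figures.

Nernst: E = (25.6/1) · ln([out]/[in]), so ln([out]/[in]) = 66.0 × 1 / 25.6 = 2.5781.
[out]/[in] = e^(2.5781) = 13.17.
[in] = 132 / 13.17 = 10.02 mmol/L.

10.0 mmol/L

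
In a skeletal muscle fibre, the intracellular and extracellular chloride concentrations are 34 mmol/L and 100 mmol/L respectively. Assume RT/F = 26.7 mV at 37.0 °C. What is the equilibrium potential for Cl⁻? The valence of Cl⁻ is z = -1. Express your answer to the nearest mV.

E = (26.7/z) · ln([Cl⁻]_out/[Cl⁻]_in) with z = -1.
For an anion, dividing by z = -1 reverses the sign.
= (26.7/-1) · ln(100/34) = -26.70 · ln(2.941)
= -26.70 · (1.0788) = -28.80 mV

-29 mV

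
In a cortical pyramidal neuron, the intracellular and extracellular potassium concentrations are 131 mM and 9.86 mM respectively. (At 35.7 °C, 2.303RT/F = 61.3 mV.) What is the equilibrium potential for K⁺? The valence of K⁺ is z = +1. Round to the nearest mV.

E = (61.3/z) · log₁₀([K⁺]_out/[K⁺]_in) with z = +1.
= (61.3/1) · log₁₀(9.86/131) = 61.30 · log₁₀(0.07527)
= 61.30 · (-1.1234) = -68.86 mV

-69 mV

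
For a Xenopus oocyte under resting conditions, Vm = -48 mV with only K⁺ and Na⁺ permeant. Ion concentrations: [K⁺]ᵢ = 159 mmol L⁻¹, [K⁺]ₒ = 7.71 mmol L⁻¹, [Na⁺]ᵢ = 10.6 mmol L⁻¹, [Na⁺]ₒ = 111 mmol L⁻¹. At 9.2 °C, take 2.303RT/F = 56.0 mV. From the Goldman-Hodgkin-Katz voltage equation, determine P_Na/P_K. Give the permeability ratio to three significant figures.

0.131

Let α = P_Na/P_K. GHK: Vm = 56.0·log₁₀[(Kₒ + α·Naₒ)/(Kᵢ + α·Naᵢ)].
10^(Vm/56.0) = 10^(-48.0/56.0) = 0.13895
So 0.13895·(Kᵢ + α·Naᵢ) = Kₒ + α·Naₒ → α = (0.13895·159.0 − 7.71) / (111.0 − 0.13895·10.6)
α = (22.09 − 7.71) / (111.0 − 1.473) = 14.38/109.5 = 0.1313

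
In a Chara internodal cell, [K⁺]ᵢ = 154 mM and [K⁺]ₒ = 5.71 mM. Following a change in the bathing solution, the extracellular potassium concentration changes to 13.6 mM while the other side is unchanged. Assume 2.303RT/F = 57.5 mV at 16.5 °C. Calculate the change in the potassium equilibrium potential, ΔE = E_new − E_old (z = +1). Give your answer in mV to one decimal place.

E_old = (57.5/1)·log₁₀(5.71/154) = -82.28 mV
E_new = (57.5/1)·log₁₀(13.6/154) = -60.60 mV
ΔE = -60.60 − (-82.28) = 21.67 mV

21.7 mV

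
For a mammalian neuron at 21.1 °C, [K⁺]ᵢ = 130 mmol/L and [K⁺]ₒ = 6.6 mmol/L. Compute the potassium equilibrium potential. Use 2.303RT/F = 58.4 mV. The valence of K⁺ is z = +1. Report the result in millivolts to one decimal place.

E = (58.4/z) · log₁₀([K⁺]_out/[K⁺]_in) with z = +1.
= (58.4/1) · log₁₀(6.6/130) = 58.40 · log₁₀(0.05077)
= 58.40 · (-1.2944) = -75.59 mV

-75.6 mV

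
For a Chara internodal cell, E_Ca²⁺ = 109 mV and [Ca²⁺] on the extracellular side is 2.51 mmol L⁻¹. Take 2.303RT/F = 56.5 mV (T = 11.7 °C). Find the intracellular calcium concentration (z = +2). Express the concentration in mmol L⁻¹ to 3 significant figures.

0.000348 mmol L⁻¹

Nernst: E = (56.5/2) · log₁₀([out]/[in]), so log₁₀([out]/[in]) = 109.0 × 2 / 56.5 = 3.8584.
[out]/[in] = 10^(3.8584) = 7218.
[in] = 2.51 / 7218 = 0.0003477 mmol L⁻¹.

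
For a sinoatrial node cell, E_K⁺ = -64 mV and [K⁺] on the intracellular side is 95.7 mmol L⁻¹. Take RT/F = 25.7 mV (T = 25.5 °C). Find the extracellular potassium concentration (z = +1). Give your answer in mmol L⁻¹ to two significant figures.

Nernst: E = (25.7/1) · ln([out]/[in]), so ln([out]/[in]) = -64.0 × 1 / 25.7 = -2.4903.
[out]/[in] = e^(-2.4903) = 0.08289.
[out] = 0.08289 × 95.7 = 7.932 mmol L⁻¹.

7.9 mmol L⁻¹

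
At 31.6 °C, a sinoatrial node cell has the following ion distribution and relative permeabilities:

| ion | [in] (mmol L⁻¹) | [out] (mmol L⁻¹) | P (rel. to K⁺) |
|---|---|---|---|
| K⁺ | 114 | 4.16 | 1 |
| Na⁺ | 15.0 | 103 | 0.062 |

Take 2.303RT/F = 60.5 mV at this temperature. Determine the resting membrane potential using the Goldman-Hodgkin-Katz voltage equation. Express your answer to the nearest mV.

-63 mV

Vm = 60.5 · log₁₀[(Σ P·[cation]ₒ + Σ P·[anion]ᵢ) / (Σ P·[cation]ᵢ + Σ P·[anion]ₒ)]
Numerator = 1×4.16 + 0.062×103 = 10.55
Denominator = 1×114 + 0.062×15.0 = 114.9
Vm = 60.5 · log₁₀(0.09176) = 60.5 × (-1.0373) = -62.76 mV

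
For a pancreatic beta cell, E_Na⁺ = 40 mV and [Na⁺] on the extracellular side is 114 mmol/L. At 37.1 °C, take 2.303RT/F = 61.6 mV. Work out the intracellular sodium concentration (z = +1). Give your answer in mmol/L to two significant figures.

26 mmol/L

Nernst: E = (61.6/1) · log₁₀([out]/[in]), so log₁₀([out]/[in]) = 40.0 × 1 / 61.6 = 0.6494.
[out]/[in] = 10^(0.6494) = 4.46.
[in] = 114 / 4.46 = 25.56 mmol/L.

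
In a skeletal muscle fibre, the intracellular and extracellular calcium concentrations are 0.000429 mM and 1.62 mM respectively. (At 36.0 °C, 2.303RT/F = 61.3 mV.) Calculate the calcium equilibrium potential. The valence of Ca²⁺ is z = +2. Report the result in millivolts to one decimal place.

109.6 mV

E = (61.3/z) · log₁₀([Ca²⁺]_out/[Ca²⁺]_in) with z = +2.
= (61.3/2) · log₁₀(1.62/0.000429) = 30.65 · log₁₀(3776)
= 30.65 · (3.5771) = 109.64 mV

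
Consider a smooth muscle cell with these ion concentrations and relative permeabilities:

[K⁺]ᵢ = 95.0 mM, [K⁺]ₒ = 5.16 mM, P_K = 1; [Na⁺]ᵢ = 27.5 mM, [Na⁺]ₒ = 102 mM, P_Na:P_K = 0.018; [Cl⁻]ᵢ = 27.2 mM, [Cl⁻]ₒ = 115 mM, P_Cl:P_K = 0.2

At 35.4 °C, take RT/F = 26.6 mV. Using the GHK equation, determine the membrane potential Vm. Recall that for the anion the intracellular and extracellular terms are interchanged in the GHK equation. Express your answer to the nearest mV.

-60 mV

Vm = 26.6 · ln[(Σ P·[cation]ₒ + Σ P·[anion]ᵢ) / (Σ P·[cation]ᵢ + Σ P·[anion]ₒ)]
Numerator = 1×5.16 + 0.018×102 + 0.2×27.2 = 12.44
Denominator = 1×95.0 + 0.018×27.5 + 0.2×115 = 118.5
Vm = 26.6 · ln(0.10495) = 26.6 × (-2.2543) = -59.96 mV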